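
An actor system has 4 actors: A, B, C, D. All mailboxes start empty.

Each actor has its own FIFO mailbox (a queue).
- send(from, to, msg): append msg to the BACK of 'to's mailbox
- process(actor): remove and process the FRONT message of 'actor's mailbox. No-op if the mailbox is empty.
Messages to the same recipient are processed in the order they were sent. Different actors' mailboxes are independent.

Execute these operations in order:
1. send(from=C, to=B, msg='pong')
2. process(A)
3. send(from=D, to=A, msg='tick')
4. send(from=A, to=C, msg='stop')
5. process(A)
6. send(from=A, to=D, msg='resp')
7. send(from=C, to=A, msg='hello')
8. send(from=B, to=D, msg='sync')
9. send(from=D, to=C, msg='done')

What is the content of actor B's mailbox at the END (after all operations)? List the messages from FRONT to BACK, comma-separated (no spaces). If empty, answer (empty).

After 1 (send(from=C, to=B, msg='pong')): A:[] B:[pong] C:[] D:[]
After 2 (process(A)): A:[] B:[pong] C:[] D:[]
After 3 (send(from=D, to=A, msg='tick')): A:[tick] B:[pong] C:[] D:[]
After 4 (send(from=A, to=C, msg='stop')): A:[tick] B:[pong] C:[stop] D:[]
After 5 (process(A)): A:[] B:[pong] C:[stop] D:[]
After 6 (send(from=A, to=D, msg='resp')): A:[] B:[pong] C:[stop] D:[resp]
After 7 (send(from=C, to=A, msg='hello')): A:[hello] B:[pong] C:[stop] D:[resp]
After 8 (send(from=B, to=D, msg='sync')): A:[hello] B:[pong] C:[stop] D:[resp,sync]
After 9 (send(from=D, to=C, msg='done')): A:[hello] B:[pong] C:[stop,done] D:[resp,sync]

Answer: pong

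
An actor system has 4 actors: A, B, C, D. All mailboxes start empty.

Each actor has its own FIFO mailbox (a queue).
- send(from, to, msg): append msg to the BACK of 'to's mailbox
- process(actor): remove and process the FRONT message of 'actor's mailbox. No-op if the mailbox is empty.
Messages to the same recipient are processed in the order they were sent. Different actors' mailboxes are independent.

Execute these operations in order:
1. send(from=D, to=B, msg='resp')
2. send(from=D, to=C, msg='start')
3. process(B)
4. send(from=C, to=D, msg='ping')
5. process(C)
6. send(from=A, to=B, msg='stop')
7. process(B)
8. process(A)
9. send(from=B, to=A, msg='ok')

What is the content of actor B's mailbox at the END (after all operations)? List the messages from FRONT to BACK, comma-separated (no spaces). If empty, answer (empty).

After 1 (send(from=D, to=B, msg='resp')): A:[] B:[resp] C:[] D:[]
After 2 (send(from=D, to=C, msg='start')): A:[] B:[resp] C:[start] D:[]
After 3 (process(B)): A:[] B:[] C:[start] D:[]
After 4 (send(from=C, to=D, msg='ping')): A:[] B:[] C:[start] D:[ping]
After 5 (process(C)): A:[] B:[] C:[] D:[ping]
After 6 (send(from=A, to=B, msg='stop')): A:[] B:[stop] C:[] D:[ping]
After 7 (process(B)): A:[] B:[] C:[] D:[ping]
After 8 (process(A)): A:[] B:[] C:[] D:[ping]
After 9 (send(from=B, to=A, msg='ok')): A:[ok] B:[] C:[] D:[ping]

Answer: (empty)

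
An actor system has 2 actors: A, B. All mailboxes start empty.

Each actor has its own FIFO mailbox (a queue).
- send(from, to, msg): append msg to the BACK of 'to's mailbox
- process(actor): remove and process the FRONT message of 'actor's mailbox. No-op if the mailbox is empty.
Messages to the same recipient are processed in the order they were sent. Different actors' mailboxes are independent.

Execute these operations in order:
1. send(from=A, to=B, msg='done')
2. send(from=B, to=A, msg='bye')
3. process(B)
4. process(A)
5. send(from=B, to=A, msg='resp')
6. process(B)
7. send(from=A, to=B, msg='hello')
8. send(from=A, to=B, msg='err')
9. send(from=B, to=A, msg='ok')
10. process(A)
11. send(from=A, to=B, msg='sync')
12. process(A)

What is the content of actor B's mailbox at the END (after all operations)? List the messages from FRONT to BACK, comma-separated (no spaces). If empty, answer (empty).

Answer: hello,err,sync

Derivation:
After 1 (send(from=A, to=B, msg='done')): A:[] B:[done]
After 2 (send(from=B, to=A, msg='bye')): A:[bye] B:[done]
After 3 (process(B)): A:[bye] B:[]
After 4 (process(A)): A:[] B:[]
After 5 (send(from=B, to=A, msg='resp')): A:[resp] B:[]
After 6 (process(B)): A:[resp] B:[]
After 7 (send(from=A, to=B, msg='hello')): A:[resp] B:[hello]
After 8 (send(from=A, to=B, msg='err')): A:[resp] B:[hello,err]
After 9 (send(from=B, to=A, msg='ok')): A:[resp,ok] B:[hello,err]
After 10 (process(A)): A:[ok] B:[hello,err]
After 11 (send(from=A, to=B, msg='sync')): A:[ok] B:[hello,err,sync]
After 12 (process(A)): A:[] B:[hello,err,sync]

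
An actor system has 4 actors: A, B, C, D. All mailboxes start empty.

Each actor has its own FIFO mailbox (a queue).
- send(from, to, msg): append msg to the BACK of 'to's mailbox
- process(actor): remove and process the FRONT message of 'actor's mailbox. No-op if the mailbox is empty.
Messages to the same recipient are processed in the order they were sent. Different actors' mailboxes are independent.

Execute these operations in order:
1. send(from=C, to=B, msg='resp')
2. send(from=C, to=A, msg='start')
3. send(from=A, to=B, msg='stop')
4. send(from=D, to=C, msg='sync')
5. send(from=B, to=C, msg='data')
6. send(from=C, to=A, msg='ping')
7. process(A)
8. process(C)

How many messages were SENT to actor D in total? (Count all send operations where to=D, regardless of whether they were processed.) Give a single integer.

After 1 (send(from=C, to=B, msg='resp')): A:[] B:[resp] C:[] D:[]
After 2 (send(from=C, to=A, msg='start')): A:[start] B:[resp] C:[] D:[]
After 3 (send(from=A, to=B, msg='stop')): A:[start] B:[resp,stop] C:[] D:[]
After 4 (send(from=D, to=C, msg='sync')): A:[start] B:[resp,stop] C:[sync] D:[]
After 5 (send(from=B, to=C, msg='data')): A:[start] B:[resp,stop] C:[sync,data] D:[]
After 6 (send(from=C, to=A, msg='ping')): A:[start,ping] B:[resp,stop] C:[sync,data] D:[]
After 7 (process(A)): A:[ping] B:[resp,stop] C:[sync,data] D:[]
After 8 (process(C)): A:[ping] B:[resp,stop] C:[data] D:[]

Answer: 0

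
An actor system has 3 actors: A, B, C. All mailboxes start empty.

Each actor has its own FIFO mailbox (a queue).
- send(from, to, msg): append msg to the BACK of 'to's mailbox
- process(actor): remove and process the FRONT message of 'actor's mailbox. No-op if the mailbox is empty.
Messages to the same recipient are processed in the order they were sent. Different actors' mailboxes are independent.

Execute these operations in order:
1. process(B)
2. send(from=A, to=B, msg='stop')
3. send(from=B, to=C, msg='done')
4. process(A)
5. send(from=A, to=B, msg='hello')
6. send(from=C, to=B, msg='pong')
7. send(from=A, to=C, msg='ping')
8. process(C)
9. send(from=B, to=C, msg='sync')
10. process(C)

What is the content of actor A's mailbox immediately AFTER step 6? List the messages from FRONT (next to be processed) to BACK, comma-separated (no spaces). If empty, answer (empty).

After 1 (process(B)): A:[] B:[] C:[]
After 2 (send(from=A, to=B, msg='stop')): A:[] B:[stop] C:[]
After 3 (send(from=B, to=C, msg='done')): A:[] B:[stop] C:[done]
After 4 (process(A)): A:[] B:[stop] C:[done]
After 5 (send(from=A, to=B, msg='hello')): A:[] B:[stop,hello] C:[done]
After 6 (send(from=C, to=B, msg='pong')): A:[] B:[stop,hello,pong] C:[done]

(empty)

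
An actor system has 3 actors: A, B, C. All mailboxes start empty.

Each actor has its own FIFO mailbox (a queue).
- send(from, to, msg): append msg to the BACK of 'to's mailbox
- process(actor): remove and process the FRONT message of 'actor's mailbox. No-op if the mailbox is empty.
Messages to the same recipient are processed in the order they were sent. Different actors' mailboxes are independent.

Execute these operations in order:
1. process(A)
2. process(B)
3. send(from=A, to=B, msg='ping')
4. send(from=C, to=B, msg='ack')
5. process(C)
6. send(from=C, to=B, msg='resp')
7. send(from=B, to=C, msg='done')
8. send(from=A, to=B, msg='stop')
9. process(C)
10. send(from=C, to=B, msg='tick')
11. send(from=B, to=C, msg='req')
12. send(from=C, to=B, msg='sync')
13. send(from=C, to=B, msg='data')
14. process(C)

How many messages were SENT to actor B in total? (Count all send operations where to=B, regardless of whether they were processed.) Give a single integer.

Answer: 7

Derivation:
After 1 (process(A)): A:[] B:[] C:[]
After 2 (process(B)): A:[] B:[] C:[]
After 3 (send(from=A, to=B, msg='ping')): A:[] B:[ping] C:[]
After 4 (send(from=C, to=B, msg='ack')): A:[] B:[ping,ack] C:[]
After 5 (process(C)): A:[] B:[ping,ack] C:[]
After 6 (send(from=C, to=B, msg='resp')): A:[] B:[ping,ack,resp] C:[]
After 7 (send(from=B, to=C, msg='done')): A:[] B:[ping,ack,resp] C:[done]
After 8 (send(from=A, to=B, msg='stop')): A:[] B:[ping,ack,resp,stop] C:[done]
After 9 (process(C)): A:[] B:[ping,ack,resp,stop] C:[]
After 10 (send(from=C, to=B, msg='tick')): A:[] B:[ping,ack,resp,stop,tick] C:[]
After 11 (send(from=B, to=C, msg='req')): A:[] B:[ping,ack,resp,stop,tick] C:[req]
After 12 (send(from=C, to=B, msg='sync')): A:[] B:[ping,ack,resp,stop,tick,sync] C:[req]
After 13 (send(from=C, to=B, msg='data')): A:[] B:[ping,ack,resp,stop,tick,sync,data] C:[req]
After 14 (process(C)): A:[] B:[ping,ack,resp,stop,tick,sync,data] C:[]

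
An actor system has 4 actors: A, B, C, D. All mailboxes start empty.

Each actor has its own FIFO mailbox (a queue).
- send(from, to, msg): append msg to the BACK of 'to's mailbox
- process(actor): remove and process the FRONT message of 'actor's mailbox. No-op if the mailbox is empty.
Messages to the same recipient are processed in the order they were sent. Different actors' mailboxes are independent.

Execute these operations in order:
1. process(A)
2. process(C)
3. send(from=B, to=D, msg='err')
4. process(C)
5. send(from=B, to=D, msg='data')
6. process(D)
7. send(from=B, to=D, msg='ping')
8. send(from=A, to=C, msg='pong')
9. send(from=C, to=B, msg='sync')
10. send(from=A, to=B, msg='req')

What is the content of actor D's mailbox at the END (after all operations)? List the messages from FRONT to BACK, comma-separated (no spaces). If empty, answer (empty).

After 1 (process(A)): A:[] B:[] C:[] D:[]
After 2 (process(C)): A:[] B:[] C:[] D:[]
After 3 (send(from=B, to=D, msg='err')): A:[] B:[] C:[] D:[err]
After 4 (process(C)): A:[] B:[] C:[] D:[err]
After 5 (send(from=B, to=D, msg='data')): A:[] B:[] C:[] D:[err,data]
After 6 (process(D)): A:[] B:[] C:[] D:[data]
After 7 (send(from=B, to=D, msg='ping')): A:[] B:[] C:[] D:[data,ping]
After 8 (send(from=A, to=C, msg='pong')): A:[] B:[] C:[pong] D:[data,ping]
After 9 (send(from=C, to=B, msg='sync')): A:[] B:[sync] C:[pong] D:[data,ping]
After 10 (send(from=A, to=B, msg='req')): A:[] B:[sync,req] C:[pong] D:[data,ping]

Answer: data,ping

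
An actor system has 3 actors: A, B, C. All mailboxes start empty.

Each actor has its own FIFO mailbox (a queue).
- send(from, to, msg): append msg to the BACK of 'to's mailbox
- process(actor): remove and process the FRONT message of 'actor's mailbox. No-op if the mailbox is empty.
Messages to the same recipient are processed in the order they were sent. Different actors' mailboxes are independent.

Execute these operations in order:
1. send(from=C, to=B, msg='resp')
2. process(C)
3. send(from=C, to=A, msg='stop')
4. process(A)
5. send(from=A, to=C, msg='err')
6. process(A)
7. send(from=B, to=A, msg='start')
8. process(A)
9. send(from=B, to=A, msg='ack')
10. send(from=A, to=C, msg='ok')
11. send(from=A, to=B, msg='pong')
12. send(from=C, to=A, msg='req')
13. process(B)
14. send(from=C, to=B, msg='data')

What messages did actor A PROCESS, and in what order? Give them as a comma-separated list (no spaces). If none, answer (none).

After 1 (send(from=C, to=B, msg='resp')): A:[] B:[resp] C:[]
After 2 (process(C)): A:[] B:[resp] C:[]
After 3 (send(from=C, to=A, msg='stop')): A:[stop] B:[resp] C:[]
After 4 (process(A)): A:[] B:[resp] C:[]
After 5 (send(from=A, to=C, msg='err')): A:[] B:[resp] C:[err]
After 6 (process(A)): A:[] B:[resp] C:[err]
After 7 (send(from=B, to=A, msg='start')): A:[start] B:[resp] C:[err]
After 8 (process(A)): A:[] B:[resp] C:[err]
After 9 (send(from=B, to=A, msg='ack')): A:[ack] B:[resp] C:[err]
After 10 (send(from=A, to=C, msg='ok')): A:[ack] B:[resp] C:[err,ok]
After 11 (send(from=A, to=B, msg='pong')): A:[ack] B:[resp,pong] C:[err,ok]
After 12 (send(from=C, to=A, msg='req')): A:[ack,req] B:[resp,pong] C:[err,ok]
After 13 (process(B)): A:[ack,req] B:[pong] C:[err,ok]
After 14 (send(from=C, to=B, msg='data')): A:[ack,req] B:[pong,data] C:[err,ok]

Answer: stop,start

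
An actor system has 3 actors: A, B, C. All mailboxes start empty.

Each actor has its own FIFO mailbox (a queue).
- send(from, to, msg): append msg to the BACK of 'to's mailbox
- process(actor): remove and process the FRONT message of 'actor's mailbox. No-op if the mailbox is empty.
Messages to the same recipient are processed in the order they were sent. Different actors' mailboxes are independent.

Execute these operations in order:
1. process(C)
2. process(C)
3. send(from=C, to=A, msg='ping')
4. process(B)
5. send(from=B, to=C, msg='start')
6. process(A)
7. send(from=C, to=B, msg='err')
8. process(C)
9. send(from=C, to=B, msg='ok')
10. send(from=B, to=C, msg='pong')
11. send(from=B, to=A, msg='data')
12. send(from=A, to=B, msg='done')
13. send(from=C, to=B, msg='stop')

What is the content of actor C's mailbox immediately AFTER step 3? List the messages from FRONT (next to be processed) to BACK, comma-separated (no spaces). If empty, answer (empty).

After 1 (process(C)): A:[] B:[] C:[]
After 2 (process(C)): A:[] B:[] C:[]
After 3 (send(from=C, to=A, msg='ping')): A:[ping] B:[] C:[]

(empty)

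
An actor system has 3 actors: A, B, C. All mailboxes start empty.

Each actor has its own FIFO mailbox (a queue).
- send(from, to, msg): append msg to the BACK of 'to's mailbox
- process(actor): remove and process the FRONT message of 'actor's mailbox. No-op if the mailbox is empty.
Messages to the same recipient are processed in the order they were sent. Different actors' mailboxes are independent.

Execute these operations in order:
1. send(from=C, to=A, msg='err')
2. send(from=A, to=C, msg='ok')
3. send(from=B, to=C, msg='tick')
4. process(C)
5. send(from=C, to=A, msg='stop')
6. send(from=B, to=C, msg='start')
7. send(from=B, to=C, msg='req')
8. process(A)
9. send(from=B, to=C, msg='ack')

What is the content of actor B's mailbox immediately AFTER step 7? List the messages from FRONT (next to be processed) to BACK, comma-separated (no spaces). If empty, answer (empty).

After 1 (send(from=C, to=A, msg='err')): A:[err] B:[] C:[]
After 2 (send(from=A, to=C, msg='ok')): A:[err] B:[] C:[ok]
After 3 (send(from=B, to=C, msg='tick')): A:[err] B:[] C:[ok,tick]
After 4 (process(C)): A:[err] B:[] C:[tick]
After 5 (send(from=C, to=A, msg='stop')): A:[err,stop] B:[] C:[tick]
After 6 (send(from=B, to=C, msg='start')): A:[err,stop] B:[] C:[tick,start]
After 7 (send(from=B, to=C, msg='req')): A:[err,stop] B:[] C:[tick,start,req]

(empty)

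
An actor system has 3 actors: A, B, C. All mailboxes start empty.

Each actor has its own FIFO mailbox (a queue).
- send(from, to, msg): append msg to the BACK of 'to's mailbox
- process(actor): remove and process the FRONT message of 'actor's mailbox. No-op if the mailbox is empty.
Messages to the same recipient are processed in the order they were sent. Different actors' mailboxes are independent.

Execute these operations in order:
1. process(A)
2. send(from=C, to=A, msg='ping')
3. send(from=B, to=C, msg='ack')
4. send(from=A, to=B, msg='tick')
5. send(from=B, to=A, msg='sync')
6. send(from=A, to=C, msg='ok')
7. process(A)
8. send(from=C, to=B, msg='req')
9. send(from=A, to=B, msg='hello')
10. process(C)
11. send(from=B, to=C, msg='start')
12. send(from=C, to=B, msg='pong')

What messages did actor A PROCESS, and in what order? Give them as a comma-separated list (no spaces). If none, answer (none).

After 1 (process(A)): A:[] B:[] C:[]
After 2 (send(from=C, to=A, msg='ping')): A:[ping] B:[] C:[]
After 3 (send(from=B, to=C, msg='ack')): A:[ping] B:[] C:[ack]
After 4 (send(from=A, to=B, msg='tick')): A:[ping] B:[tick] C:[ack]
After 5 (send(from=B, to=A, msg='sync')): A:[ping,sync] B:[tick] C:[ack]
After 6 (send(from=A, to=C, msg='ok')): A:[ping,sync] B:[tick] C:[ack,ok]
After 7 (process(A)): A:[sync] B:[tick] C:[ack,ok]
After 8 (send(from=C, to=B, msg='req')): A:[sync] B:[tick,req] C:[ack,ok]
After 9 (send(from=A, to=B, msg='hello')): A:[sync] B:[tick,req,hello] C:[ack,ok]
After 10 (process(C)): A:[sync] B:[tick,req,hello] C:[ok]
After 11 (send(from=B, to=C, msg='start')): A:[sync] B:[tick,req,hello] C:[ok,start]
After 12 (send(from=C, to=B, msg='pong')): A:[sync] B:[tick,req,hello,pong] C:[ok,start]

Answer: ping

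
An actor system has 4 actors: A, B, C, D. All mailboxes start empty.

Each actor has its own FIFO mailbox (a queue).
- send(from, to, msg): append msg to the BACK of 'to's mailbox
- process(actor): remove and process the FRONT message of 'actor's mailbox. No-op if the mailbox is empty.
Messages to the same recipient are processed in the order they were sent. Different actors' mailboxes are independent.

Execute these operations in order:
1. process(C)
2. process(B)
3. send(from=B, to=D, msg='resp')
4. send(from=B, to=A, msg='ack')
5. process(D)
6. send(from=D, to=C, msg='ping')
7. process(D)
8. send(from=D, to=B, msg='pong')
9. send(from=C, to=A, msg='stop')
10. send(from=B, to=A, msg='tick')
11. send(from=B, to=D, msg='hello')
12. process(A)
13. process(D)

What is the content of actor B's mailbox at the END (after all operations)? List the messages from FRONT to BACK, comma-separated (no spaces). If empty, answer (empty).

Answer: pong

Derivation:
After 1 (process(C)): A:[] B:[] C:[] D:[]
After 2 (process(B)): A:[] B:[] C:[] D:[]
After 3 (send(from=B, to=D, msg='resp')): A:[] B:[] C:[] D:[resp]
After 4 (send(from=B, to=A, msg='ack')): A:[ack] B:[] C:[] D:[resp]
After 5 (process(D)): A:[ack] B:[] C:[] D:[]
After 6 (send(from=D, to=C, msg='ping')): A:[ack] B:[] C:[ping] D:[]
After 7 (process(D)): A:[ack] B:[] C:[ping] D:[]
After 8 (send(from=D, to=B, msg='pong')): A:[ack] B:[pong] C:[ping] D:[]
After 9 (send(from=C, to=A, msg='stop')): A:[ack,stop] B:[pong] C:[ping] D:[]
After 10 (send(from=B, to=A, msg='tick')): A:[ack,stop,tick] B:[pong] C:[ping] D:[]
After 11 (send(from=B, to=D, msg='hello')): A:[ack,stop,tick] B:[pong] C:[ping] D:[hello]
After 12 (process(A)): A:[stop,tick] B:[pong] C:[ping] D:[hello]
After 13 (process(D)): A:[stop,tick] B:[pong] C:[ping] D:[]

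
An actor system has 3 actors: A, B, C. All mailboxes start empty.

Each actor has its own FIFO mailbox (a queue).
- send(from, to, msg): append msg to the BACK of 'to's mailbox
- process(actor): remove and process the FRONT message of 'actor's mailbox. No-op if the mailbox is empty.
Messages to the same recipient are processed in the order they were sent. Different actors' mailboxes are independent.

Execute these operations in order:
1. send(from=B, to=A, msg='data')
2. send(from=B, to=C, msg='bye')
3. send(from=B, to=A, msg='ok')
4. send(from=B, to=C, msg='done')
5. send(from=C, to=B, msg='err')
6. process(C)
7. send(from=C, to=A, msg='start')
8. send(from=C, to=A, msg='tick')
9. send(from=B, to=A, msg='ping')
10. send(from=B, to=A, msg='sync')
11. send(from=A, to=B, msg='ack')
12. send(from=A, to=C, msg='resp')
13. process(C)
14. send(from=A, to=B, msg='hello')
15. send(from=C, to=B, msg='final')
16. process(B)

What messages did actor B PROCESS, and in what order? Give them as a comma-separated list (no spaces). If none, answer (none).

After 1 (send(from=B, to=A, msg='data')): A:[data] B:[] C:[]
After 2 (send(from=B, to=C, msg='bye')): A:[data] B:[] C:[bye]
After 3 (send(from=B, to=A, msg='ok')): A:[data,ok] B:[] C:[bye]
After 4 (send(from=B, to=C, msg='done')): A:[data,ok] B:[] C:[bye,done]
After 5 (send(from=C, to=B, msg='err')): A:[data,ok] B:[err] C:[bye,done]
After 6 (process(C)): A:[data,ok] B:[err] C:[done]
After 7 (send(from=C, to=A, msg='start')): A:[data,ok,start] B:[err] C:[done]
After 8 (send(from=C, to=A, msg='tick')): A:[data,ok,start,tick] B:[err] C:[done]
After 9 (send(from=B, to=A, msg='ping')): A:[data,ok,start,tick,ping] B:[err] C:[done]
After 10 (send(from=B, to=A, msg='sync')): A:[data,ok,start,tick,ping,sync] B:[err] C:[done]
After 11 (send(from=A, to=B, msg='ack')): A:[data,ok,start,tick,ping,sync] B:[err,ack] C:[done]
After 12 (send(from=A, to=C, msg='resp')): A:[data,ok,start,tick,ping,sync] B:[err,ack] C:[done,resp]
After 13 (process(C)): A:[data,ok,start,tick,ping,sync] B:[err,ack] C:[resp]
After 14 (send(from=A, to=B, msg='hello')): A:[data,ok,start,tick,ping,sync] B:[err,ack,hello] C:[resp]
After 15 (send(from=C, to=B, msg='final')): A:[data,ok,start,tick,ping,sync] B:[err,ack,hello,final] C:[resp]
After 16 (process(B)): A:[data,ok,start,tick,ping,sync] B:[ack,hello,final] C:[resp]

Answer: err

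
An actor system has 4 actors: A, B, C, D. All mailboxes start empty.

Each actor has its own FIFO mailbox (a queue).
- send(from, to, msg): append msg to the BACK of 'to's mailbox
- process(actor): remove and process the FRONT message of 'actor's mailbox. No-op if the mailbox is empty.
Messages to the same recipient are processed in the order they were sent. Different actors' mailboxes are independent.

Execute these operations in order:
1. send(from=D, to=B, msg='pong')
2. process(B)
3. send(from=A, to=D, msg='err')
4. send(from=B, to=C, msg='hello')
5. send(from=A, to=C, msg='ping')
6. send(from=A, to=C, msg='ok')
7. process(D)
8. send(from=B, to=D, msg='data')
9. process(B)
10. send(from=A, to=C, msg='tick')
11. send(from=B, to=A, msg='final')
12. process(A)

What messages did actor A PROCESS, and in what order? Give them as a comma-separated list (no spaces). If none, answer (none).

Answer: final

Derivation:
After 1 (send(from=D, to=B, msg='pong')): A:[] B:[pong] C:[] D:[]
After 2 (process(B)): A:[] B:[] C:[] D:[]
After 3 (send(from=A, to=D, msg='err')): A:[] B:[] C:[] D:[err]
After 4 (send(from=B, to=C, msg='hello')): A:[] B:[] C:[hello] D:[err]
After 5 (send(from=A, to=C, msg='ping')): A:[] B:[] C:[hello,ping] D:[err]
After 6 (send(from=A, to=C, msg='ok')): A:[] B:[] C:[hello,ping,ok] D:[err]
After 7 (process(D)): A:[] B:[] C:[hello,ping,ok] D:[]
After 8 (send(from=B, to=D, msg='data')): A:[] B:[] C:[hello,ping,ok] D:[data]
After 9 (process(B)): A:[] B:[] C:[hello,ping,ok] D:[data]
After 10 (send(from=A, to=C, msg='tick')): A:[] B:[] C:[hello,ping,ok,tick] D:[data]
After 11 (send(from=B, to=A, msg='final')): A:[final] B:[] C:[hello,ping,ok,tick] D:[data]
After 12 (process(A)): A:[] B:[] C:[hello,ping,ok,tick] D:[data]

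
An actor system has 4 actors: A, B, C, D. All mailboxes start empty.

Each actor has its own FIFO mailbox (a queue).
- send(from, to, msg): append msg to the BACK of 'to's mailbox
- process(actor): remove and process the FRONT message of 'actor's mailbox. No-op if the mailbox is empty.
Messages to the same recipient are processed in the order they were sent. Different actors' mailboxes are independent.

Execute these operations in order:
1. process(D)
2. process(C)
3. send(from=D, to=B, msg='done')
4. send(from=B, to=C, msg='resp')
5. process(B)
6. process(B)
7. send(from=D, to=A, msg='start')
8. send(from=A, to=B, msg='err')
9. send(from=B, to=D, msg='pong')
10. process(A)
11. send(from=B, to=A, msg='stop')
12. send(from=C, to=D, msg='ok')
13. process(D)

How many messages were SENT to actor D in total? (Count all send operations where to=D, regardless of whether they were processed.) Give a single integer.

Answer: 2

Derivation:
After 1 (process(D)): A:[] B:[] C:[] D:[]
After 2 (process(C)): A:[] B:[] C:[] D:[]
After 3 (send(from=D, to=B, msg='done')): A:[] B:[done] C:[] D:[]
After 4 (send(from=B, to=C, msg='resp')): A:[] B:[done] C:[resp] D:[]
After 5 (process(B)): A:[] B:[] C:[resp] D:[]
After 6 (process(B)): A:[] B:[] C:[resp] D:[]
After 7 (send(from=D, to=A, msg='start')): A:[start] B:[] C:[resp] D:[]
After 8 (send(from=A, to=B, msg='err')): A:[start] B:[err] C:[resp] D:[]
After 9 (send(from=B, to=D, msg='pong')): A:[start] B:[err] C:[resp] D:[pong]
After 10 (process(A)): A:[] B:[err] C:[resp] D:[pong]
After 11 (send(from=B, to=A, msg='stop')): A:[stop] B:[err] C:[resp] D:[pong]
After 12 (send(from=C, to=D, msg='ok')): A:[stop] B:[err] C:[resp] D:[pong,ok]
After 13 (process(D)): A:[stop] B:[err] C:[resp] D:[ok]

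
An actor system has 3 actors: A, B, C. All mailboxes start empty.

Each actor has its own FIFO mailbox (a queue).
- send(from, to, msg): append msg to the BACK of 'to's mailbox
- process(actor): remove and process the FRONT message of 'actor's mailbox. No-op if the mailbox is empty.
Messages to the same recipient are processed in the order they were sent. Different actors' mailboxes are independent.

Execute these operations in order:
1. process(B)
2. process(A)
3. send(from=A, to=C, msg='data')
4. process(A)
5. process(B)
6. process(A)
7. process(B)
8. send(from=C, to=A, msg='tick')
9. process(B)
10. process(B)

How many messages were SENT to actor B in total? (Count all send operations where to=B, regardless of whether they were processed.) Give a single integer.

Answer: 0

Derivation:
After 1 (process(B)): A:[] B:[] C:[]
After 2 (process(A)): A:[] B:[] C:[]
After 3 (send(from=A, to=C, msg='data')): A:[] B:[] C:[data]
After 4 (process(A)): A:[] B:[] C:[data]
After 5 (process(B)): A:[] B:[] C:[data]
After 6 (process(A)): A:[] B:[] C:[data]
After 7 (process(B)): A:[] B:[] C:[data]
After 8 (send(from=C, to=A, msg='tick')): A:[tick] B:[] C:[data]
After 9 (process(B)): A:[tick] B:[] C:[data]
After 10 (process(B)): A:[tick] B:[] C:[data]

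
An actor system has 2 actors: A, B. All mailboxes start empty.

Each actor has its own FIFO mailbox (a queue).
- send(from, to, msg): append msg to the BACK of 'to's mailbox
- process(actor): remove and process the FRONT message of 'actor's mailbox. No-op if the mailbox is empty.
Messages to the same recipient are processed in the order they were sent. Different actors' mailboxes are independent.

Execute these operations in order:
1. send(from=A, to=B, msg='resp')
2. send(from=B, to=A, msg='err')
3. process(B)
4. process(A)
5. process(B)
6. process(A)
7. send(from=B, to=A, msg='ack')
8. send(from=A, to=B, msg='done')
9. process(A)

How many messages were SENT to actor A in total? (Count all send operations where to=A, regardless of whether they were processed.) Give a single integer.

After 1 (send(from=A, to=B, msg='resp')): A:[] B:[resp]
After 2 (send(from=B, to=A, msg='err')): A:[err] B:[resp]
After 3 (process(B)): A:[err] B:[]
After 4 (process(A)): A:[] B:[]
After 5 (process(B)): A:[] B:[]
After 6 (process(A)): A:[] B:[]
After 7 (send(from=B, to=A, msg='ack')): A:[ack] B:[]
After 8 (send(from=A, to=B, msg='done')): A:[ack] B:[done]
After 9 (process(A)): A:[] B:[done]

Answer: 2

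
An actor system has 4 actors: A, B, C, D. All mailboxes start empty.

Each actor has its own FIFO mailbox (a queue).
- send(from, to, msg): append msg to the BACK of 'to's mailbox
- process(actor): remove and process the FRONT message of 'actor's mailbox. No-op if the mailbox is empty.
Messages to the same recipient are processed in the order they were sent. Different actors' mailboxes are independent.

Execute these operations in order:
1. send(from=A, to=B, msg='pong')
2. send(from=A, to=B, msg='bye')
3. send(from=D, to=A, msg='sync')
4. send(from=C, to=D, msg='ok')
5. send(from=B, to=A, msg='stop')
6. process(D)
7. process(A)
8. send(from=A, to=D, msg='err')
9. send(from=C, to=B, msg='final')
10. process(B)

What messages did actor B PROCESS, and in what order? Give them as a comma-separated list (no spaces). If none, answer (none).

Answer: pong

Derivation:
After 1 (send(from=A, to=B, msg='pong')): A:[] B:[pong] C:[] D:[]
After 2 (send(from=A, to=B, msg='bye')): A:[] B:[pong,bye] C:[] D:[]
After 3 (send(from=D, to=A, msg='sync')): A:[sync] B:[pong,bye] C:[] D:[]
After 4 (send(from=C, to=D, msg='ok')): A:[sync] B:[pong,bye] C:[] D:[ok]
After 5 (send(from=B, to=A, msg='stop')): A:[sync,stop] B:[pong,bye] C:[] D:[ok]
After 6 (process(D)): A:[sync,stop] B:[pong,bye] C:[] D:[]
After 7 (process(A)): A:[stop] B:[pong,bye] C:[] D:[]
After 8 (send(from=A, to=D, msg='err')): A:[stop] B:[pong,bye] C:[] D:[err]
After 9 (send(from=C, to=B, msg='final')): A:[stop] B:[pong,bye,final] C:[] D:[err]
After 10 (process(B)): A:[stop] B:[bye,final] C:[] D:[err]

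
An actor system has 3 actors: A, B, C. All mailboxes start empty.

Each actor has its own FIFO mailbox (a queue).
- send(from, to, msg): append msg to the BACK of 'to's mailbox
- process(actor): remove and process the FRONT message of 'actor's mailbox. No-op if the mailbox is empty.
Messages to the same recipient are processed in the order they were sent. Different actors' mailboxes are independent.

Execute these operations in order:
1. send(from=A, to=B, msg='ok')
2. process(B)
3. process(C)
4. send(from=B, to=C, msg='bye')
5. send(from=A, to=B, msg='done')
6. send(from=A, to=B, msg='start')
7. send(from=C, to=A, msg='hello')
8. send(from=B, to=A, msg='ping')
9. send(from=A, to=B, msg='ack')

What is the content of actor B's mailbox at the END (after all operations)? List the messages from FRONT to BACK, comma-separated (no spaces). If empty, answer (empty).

Answer: done,start,ack

Derivation:
After 1 (send(from=A, to=B, msg='ok')): A:[] B:[ok] C:[]
After 2 (process(B)): A:[] B:[] C:[]
After 3 (process(C)): A:[] B:[] C:[]
After 4 (send(from=B, to=C, msg='bye')): A:[] B:[] C:[bye]
After 5 (send(from=A, to=B, msg='done')): A:[] B:[done] C:[bye]
After 6 (send(from=A, to=B, msg='start')): A:[] B:[done,start] C:[bye]
After 7 (send(from=C, to=A, msg='hello')): A:[hello] B:[done,start] C:[bye]
After 8 (send(from=B, to=A, msg='ping')): A:[hello,ping] B:[done,start] C:[bye]
After 9 (send(from=A, to=B, msg='ack')): A:[hello,ping] B:[done,start,ack] C:[bye]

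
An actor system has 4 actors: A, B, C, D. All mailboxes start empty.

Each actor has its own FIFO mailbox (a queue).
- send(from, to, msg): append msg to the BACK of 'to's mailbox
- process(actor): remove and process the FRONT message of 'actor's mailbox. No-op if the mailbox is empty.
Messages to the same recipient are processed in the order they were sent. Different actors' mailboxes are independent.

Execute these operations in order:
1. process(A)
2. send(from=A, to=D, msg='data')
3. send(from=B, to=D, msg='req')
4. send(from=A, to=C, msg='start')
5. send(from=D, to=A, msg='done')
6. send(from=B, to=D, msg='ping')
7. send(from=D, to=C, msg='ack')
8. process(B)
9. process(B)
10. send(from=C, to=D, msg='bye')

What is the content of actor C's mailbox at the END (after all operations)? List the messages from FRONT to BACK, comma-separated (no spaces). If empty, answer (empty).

After 1 (process(A)): A:[] B:[] C:[] D:[]
After 2 (send(from=A, to=D, msg='data')): A:[] B:[] C:[] D:[data]
After 3 (send(from=B, to=D, msg='req')): A:[] B:[] C:[] D:[data,req]
After 4 (send(from=A, to=C, msg='start')): A:[] B:[] C:[start] D:[data,req]
After 5 (send(from=D, to=A, msg='done')): A:[done] B:[] C:[start] D:[data,req]
After 6 (send(from=B, to=D, msg='ping')): A:[done] B:[] C:[start] D:[data,req,ping]
After 7 (send(from=D, to=C, msg='ack')): A:[done] B:[] C:[start,ack] D:[data,req,ping]
After 8 (process(B)): A:[done] B:[] C:[start,ack] D:[data,req,ping]
After 9 (process(B)): A:[done] B:[] C:[start,ack] D:[data,req,ping]
After 10 (send(from=C, to=D, msg='bye')): A:[done] B:[] C:[start,ack] D:[data,req,ping,bye]

Answer: start,ack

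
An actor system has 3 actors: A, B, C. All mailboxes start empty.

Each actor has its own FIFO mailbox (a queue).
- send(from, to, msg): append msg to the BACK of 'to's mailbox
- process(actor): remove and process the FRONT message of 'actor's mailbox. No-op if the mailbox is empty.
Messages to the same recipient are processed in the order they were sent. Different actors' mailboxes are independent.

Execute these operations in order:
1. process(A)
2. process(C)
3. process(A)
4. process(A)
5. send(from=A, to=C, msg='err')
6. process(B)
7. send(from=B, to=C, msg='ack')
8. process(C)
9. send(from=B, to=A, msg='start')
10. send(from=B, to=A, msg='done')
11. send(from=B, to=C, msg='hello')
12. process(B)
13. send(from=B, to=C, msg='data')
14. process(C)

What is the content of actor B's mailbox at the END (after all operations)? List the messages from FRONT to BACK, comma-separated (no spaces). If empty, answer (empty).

Answer: (empty)

Derivation:
After 1 (process(A)): A:[] B:[] C:[]
After 2 (process(C)): A:[] B:[] C:[]
After 3 (process(A)): A:[] B:[] C:[]
After 4 (process(A)): A:[] B:[] C:[]
After 5 (send(from=A, to=C, msg='err')): A:[] B:[] C:[err]
After 6 (process(B)): A:[] B:[] C:[err]
After 7 (send(from=B, to=C, msg='ack')): A:[] B:[] C:[err,ack]
After 8 (process(C)): A:[] B:[] C:[ack]
After 9 (send(from=B, to=A, msg='start')): A:[start] B:[] C:[ack]
After 10 (send(from=B, to=A, msg='done')): A:[start,done] B:[] C:[ack]
After 11 (send(from=B, to=C, msg='hello')): A:[start,done] B:[] C:[ack,hello]
After 12 (process(B)): A:[start,done] B:[] C:[ack,hello]
After 13 (send(from=B, to=C, msg='data')): A:[start,done] B:[] C:[ack,hello,data]
After 14 (process(C)): A:[start,done] B:[] C:[hello,data]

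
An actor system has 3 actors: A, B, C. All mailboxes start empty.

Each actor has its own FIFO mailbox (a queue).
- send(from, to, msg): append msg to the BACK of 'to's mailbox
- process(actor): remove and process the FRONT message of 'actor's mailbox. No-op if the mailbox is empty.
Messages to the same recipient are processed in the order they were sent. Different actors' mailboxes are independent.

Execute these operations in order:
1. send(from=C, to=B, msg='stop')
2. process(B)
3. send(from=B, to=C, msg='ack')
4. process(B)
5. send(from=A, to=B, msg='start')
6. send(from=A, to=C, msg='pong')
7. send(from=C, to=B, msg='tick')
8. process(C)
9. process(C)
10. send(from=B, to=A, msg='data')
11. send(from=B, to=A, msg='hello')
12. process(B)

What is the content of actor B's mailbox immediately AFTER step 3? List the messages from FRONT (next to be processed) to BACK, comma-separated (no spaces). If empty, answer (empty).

After 1 (send(from=C, to=B, msg='stop')): A:[] B:[stop] C:[]
After 2 (process(B)): A:[] B:[] C:[]
After 3 (send(from=B, to=C, msg='ack')): A:[] B:[] C:[ack]

(empty)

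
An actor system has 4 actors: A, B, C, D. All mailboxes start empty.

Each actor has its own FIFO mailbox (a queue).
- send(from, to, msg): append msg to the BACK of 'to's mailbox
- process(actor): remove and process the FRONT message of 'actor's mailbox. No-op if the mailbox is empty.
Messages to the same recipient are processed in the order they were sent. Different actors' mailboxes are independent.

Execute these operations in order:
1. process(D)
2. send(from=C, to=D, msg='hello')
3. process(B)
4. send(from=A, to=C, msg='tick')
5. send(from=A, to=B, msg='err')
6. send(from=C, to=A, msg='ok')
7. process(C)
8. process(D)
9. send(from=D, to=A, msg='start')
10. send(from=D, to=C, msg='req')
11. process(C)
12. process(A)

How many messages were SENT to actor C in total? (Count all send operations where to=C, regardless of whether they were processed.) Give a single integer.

Answer: 2

Derivation:
After 1 (process(D)): A:[] B:[] C:[] D:[]
After 2 (send(from=C, to=D, msg='hello')): A:[] B:[] C:[] D:[hello]
After 3 (process(B)): A:[] B:[] C:[] D:[hello]
After 4 (send(from=A, to=C, msg='tick')): A:[] B:[] C:[tick] D:[hello]
After 5 (send(from=A, to=B, msg='err')): A:[] B:[err] C:[tick] D:[hello]
After 6 (send(from=C, to=A, msg='ok')): A:[ok] B:[err] C:[tick] D:[hello]
After 7 (process(C)): A:[ok] B:[err] C:[] D:[hello]
After 8 (process(D)): A:[ok] B:[err] C:[] D:[]
After 9 (send(from=D, to=A, msg='start')): A:[ok,start] B:[err] C:[] D:[]
After 10 (send(from=D, to=C, msg='req')): A:[ok,start] B:[err] C:[req] D:[]
After 11 (process(C)): A:[ok,start] B:[err] C:[] D:[]
After 12 (process(A)): A:[start] B:[err] C:[] D:[]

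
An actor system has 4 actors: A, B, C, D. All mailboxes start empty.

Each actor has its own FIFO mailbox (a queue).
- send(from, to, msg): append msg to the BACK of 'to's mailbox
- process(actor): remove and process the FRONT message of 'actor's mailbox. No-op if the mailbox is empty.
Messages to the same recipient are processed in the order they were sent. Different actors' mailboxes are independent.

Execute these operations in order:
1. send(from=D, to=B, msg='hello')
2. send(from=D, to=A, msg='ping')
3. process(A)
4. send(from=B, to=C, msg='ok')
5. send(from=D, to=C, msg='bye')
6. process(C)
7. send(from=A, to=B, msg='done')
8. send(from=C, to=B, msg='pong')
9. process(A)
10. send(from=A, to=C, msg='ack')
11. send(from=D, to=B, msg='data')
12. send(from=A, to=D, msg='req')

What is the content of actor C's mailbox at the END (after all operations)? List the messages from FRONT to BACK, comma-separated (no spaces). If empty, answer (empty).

After 1 (send(from=D, to=B, msg='hello')): A:[] B:[hello] C:[] D:[]
After 2 (send(from=D, to=A, msg='ping')): A:[ping] B:[hello] C:[] D:[]
After 3 (process(A)): A:[] B:[hello] C:[] D:[]
After 4 (send(from=B, to=C, msg='ok')): A:[] B:[hello] C:[ok] D:[]
After 5 (send(from=D, to=C, msg='bye')): A:[] B:[hello] C:[ok,bye] D:[]
After 6 (process(C)): A:[] B:[hello] C:[bye] D:[]
After 7 (send(from=A, to=B, msg='done')): A:[] B:[hello,done] C:[bye] D:[]
After 8 (send(from=C, to=B, msg='pong')): A:[] B:[hello,done,pong] C:[bye] D:[]
After 9 (process(A)): A:[] B:[hello,done,pong] C:[bye] D:[]
After 10 (send(from=A, to=C, msg='ack')): A:[] B:[hello,done,pong] C:[bye,ack] D:[]
After 11 (send(from=D, to=B, msg='data')): A:[] B:[hello,done,pong,data] C:[bye,ack] D:[]
After 12 (send(from=A, to=D, msg='req')): A:[] B:[hello,done,pong,data] C:[bye,ack] D:[req]

Answer: bye,ack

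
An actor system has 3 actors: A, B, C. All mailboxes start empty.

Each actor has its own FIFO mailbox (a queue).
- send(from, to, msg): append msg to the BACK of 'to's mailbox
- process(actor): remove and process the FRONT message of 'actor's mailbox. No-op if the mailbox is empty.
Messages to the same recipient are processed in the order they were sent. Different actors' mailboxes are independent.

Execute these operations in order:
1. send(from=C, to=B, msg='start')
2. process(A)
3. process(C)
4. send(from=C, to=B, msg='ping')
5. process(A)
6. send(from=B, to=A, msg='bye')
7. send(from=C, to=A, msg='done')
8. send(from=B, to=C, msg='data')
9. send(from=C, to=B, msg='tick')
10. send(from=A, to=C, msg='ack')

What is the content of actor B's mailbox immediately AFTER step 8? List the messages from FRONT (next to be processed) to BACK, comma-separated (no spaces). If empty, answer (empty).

After 1 (send(from=C, to=B, msg='start')): A:[] B:[start] C:[]
After 2 (process(A)): A:[] B:[start] C:[]
After 3 (process(C)): A:[] B:[start] C:[]
After 4 (send(from=C, to=B, msg='ping')): A:[] B:[start,ping] C:[]
After 5 (process(A)): A:[] B:[start,ping] C:[]
After 6 (send(from=B, to=A, msg='bye')): A:[bye] B:[start,ping] C:[]
After 7 (send(from=C, to=A, msg='done')): A:[bye,done] B:[start,ping] C:[]
After 8 (send(from=B, to=C, msg='data')): A:[bye,done] B:[start,ping] C:[data]

start,ping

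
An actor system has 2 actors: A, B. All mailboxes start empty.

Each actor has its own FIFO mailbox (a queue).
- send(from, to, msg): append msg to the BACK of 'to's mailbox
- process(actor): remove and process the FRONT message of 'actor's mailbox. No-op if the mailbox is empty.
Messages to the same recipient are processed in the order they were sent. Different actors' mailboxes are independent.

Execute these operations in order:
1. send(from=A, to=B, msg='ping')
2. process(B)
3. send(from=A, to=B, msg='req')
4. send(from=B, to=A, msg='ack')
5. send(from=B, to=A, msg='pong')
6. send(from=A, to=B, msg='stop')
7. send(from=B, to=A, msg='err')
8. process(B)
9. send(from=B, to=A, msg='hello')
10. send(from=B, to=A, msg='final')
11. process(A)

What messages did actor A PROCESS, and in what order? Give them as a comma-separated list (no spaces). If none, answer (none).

Answer: ack

Derivation:
After 1 (send(from=A, to=B, msg='ping')): A:[] B:[ping]
After 2 (process(B)): A:[] B:[]
After 3 (send(from=A, to=B, msg='req')): A:[] B:[req]
After 4 (send(from=B, to=A, msg='ack')): A:[ack] B:[req]
After 5 (send(from=B, to=A, msg='pong')): A:[ack,pong] B:[req]
After 6 (send(from=A, to=B, msg='stop')): A:[ack,pong] B:[req,stop]
After 7 (send(from=B, to=A, msg='err')): A:[ack,pong,err] B:[req,stop]
After 8 (process(B)): A:[ack,pong,err] B:[stop]
After 9 (send(from=B, to=A, msg='hello')): A:[ack,pong,err,hello] B:[stop]
After 10 (send(from=B, to=A, msg='final')): A:[ack,pong,err,hello,final] B:[stop]
After 11 (process(A)): A:[pong,err,hello,final] B:[stop]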